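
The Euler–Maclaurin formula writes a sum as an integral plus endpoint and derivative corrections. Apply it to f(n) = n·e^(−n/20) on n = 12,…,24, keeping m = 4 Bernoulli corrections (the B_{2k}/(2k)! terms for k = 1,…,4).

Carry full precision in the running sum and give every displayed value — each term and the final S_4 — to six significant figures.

Integral: ∫_12^24 x·e^(−x/20) dx = 86.1885.
½[f(12) + f(24)] = ½[6.58574 + 7.22866] = 6.90720.
So far: 93.0957.
Correction k=1: B_{2}/2! · (f^{(1)}(24) − f^{(1)}(12)) = 1/12 · (-0.0602388 − 0.219525) = -0.0233136.
After k=1: 93.0724.
Correction k=2: B_{4}/4! · (f^{(3)}(24) − f^{(3)}(12)) = −1/720 · (0.00135537 − 0.00329287) = 2.69097e-06.
After k=2: 93.0724.
Correction k=3: B_{6}/6! · (f^{(5)}(24) − f^{(5)}(12)) = 1/30240 · (7.15336e-06 − 1.50923e-05) = -2.62532e-10.
After k=3: 93.0724.
Correction k=4: B_{8}/8! · (f^{(7)}(24) − f^{(7)}(12)) = −1/1209600 · (2.72957e-08 − 5.48812e-08) = 2.28054e-14.

S_4 ≈ 93.0724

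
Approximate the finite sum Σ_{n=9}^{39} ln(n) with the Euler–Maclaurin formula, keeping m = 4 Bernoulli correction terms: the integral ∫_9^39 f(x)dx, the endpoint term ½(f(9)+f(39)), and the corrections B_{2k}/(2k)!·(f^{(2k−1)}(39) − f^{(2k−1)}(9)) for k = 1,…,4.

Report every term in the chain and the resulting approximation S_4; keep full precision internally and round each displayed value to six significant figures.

The integral term ∫_9^39 ln(x) dx = 93.1039.
Boundary: ½(f(9) + f(39)) = ½(2.19722 + 3.66356) = 2.93039.
Running total after boundary: 96.0343.
k=1: B_{2}/(2)! × [f^{(1)}(39) − f^{(1)}(9)] = 1/12 × (0.0256410 − 0.111111) = -0.00712251.
Partial sum through k=1: 96.0272.
k=2: B_{4}/(4)! × [f^{(3)}(39) − f^{(3)}(9)] = −1/720 × (3.37160e-05 − 0.00274348) = 3.76357e-06.
Partial sum through k=2: 96.0272.
k=3: B_{6}/(6)! × [f^{(5)}(39) − f^{(5)}(9)] = 1/30240 × (2.66004e-07 − 0.000406442) = -1.34317e-08.
Partial sum through k=3: 96.0272.
k=4: B_{8}/(8)! × [f^{(7)}(39) − f^{(7)}(9)] = −1/1209600 × (5.24663e-09 − 0.000150534) = 1.24445e-10.

S_4 ≈ 96.0272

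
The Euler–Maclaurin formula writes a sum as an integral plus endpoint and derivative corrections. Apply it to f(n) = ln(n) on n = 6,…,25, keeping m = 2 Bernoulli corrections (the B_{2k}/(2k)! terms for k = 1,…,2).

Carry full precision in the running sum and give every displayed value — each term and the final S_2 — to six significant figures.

The integral term ∫_6^25 ln(x) dx = 50.7213.
Endpoint term: (f(6) + f(25))/2 = (1.79176 + 3.21888)/2 = 2.50532.
Integral + boundary = 53.2267.
k=1: B_{2}/(2)! × [f^{(1)}(25) − f^{(1)}(6)] = 1/12 × (0.0400000 − 0.166667) = -0.0105556.
Partial sum through k=1: 53.2161.
k=2: B_{4}/(4)! × [f^{(3)}(25) − f^{(3)}(6)] = −1/720 × (0.000128000 − 0.00925926) = 1.26823e-05.

S_2 ≈ 53.2161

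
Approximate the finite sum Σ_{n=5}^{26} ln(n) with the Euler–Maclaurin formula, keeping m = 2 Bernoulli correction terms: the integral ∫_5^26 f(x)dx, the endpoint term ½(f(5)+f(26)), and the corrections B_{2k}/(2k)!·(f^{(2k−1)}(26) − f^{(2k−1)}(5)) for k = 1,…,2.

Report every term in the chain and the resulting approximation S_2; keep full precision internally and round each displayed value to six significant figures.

Integral: ∫_5^26 ln(x) dx = 55.6633.
Boundary: ½(f(5) + f(26)) = ½(1.60944 + 3.25810) = 2.43377.
Running total after boundary: 58.0971.
Correction k=1: B_{2}/2! · (f^{(1)}(26) − f^{(1)}(5)) = 1/12 · (0.0384615 − 0.200000) = -0.0134615.
Partial sum through k=1: 58.0836.
Correction k=2: B_{4}/4! · (f^{(3)}(26) − f^{(3)}(5)) = −1/720 · (0.000113792 − 0.0160000) = 2.20642e-05.

S_2 ≈ 58.0836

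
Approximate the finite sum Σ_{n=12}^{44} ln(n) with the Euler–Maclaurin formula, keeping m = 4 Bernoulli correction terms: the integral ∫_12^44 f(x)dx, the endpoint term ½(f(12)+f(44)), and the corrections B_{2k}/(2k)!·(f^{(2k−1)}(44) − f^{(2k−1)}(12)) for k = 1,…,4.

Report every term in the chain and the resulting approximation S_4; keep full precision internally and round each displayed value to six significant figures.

S_4 ≈ 107.815

The integral term ∫_12^44 ln(x) dx = 104.685.
Boundary: ½(f(12) + f(44)) = ½(2.48491 + 3.78419) = 3.13455.
Integral + boundary = 107.820.
Order-1 term: 1/12 · (0.0227273 − 0.0833333) = -0.00505051.
Running total after k=1: 107.815.
Order-2 term: −1/720 · (2.34786e-05 − 0.00115741) = 1.57490e-06.
Running total after k=2: 107.815.
Order-3 term: 1/30240 · (1.45528e-07 − 9.64506e-05) = -3.18469e-09.
Running total after k=3: 107.815.
Order-4 term: −1/1209600 · (2.25509e-09 − 2.00939e-05) = 1.66101e-11.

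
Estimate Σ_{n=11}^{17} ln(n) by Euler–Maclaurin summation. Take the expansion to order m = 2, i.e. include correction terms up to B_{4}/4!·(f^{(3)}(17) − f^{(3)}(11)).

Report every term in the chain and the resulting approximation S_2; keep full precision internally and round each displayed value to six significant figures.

S_2 ≈ 18.4007

Integral: ∫_11^17 ln(x) dx = 15.7878.
½[f(11) + f(17)] = ½[2.39790 + 2.83321] = 2.61555.
So far: 18.4033.
k=1: B_{2}/(2)! × [f^{(1)}(17) − f^{(1)}(11)] = 1/12 × (0.0588235 − 0.0909091) = -0.00267380.
Running total after k=1: 18.4007.
k=2: B_{4}/(4)! × [f^{(3)}(17) − f^{(3)}(11)] = −1/720 × (0.000407083 − 0.00150263) = 1.52159e-06.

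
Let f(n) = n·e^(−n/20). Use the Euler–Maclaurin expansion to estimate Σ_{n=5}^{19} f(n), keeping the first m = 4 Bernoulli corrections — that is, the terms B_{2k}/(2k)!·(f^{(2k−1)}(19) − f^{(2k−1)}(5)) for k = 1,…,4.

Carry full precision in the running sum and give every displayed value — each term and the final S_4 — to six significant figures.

∫_5^19 x·e^(−x/20) dx evaluates to 87.7424.
Boundary: ½(f(5) + f(19)) = ½(3.89400 + 7.34808) = 5.62104.
Running total after boundary: 93.3634.
k=1: B_{2}/(2)! × [f^{(1)}(19) − f^{(1)}(5)] = 1/12 × (0.0193371 − 0.584101) = -0.0470636.
Running total after k=1: 93.3164.
k=2: B_{4}/(4)! × [f^{(3)}(19) − f^{(3)}(5)] = −1/720 × (0.00198205 − 0.00535426) = 4.68362e-06.
Running total after k=2: 93.3164.
k=3: B_{6}/(6)! × [f^{(5)}(19) − f^{(5)}(5)] = 1/30240 × (9.78938e-06 − 2.31206e-05) = -4.40849e-10.
Running total after k=3: 93.3164.
k=4: B_{8}/(8)! × [f^{(7)}(19) − f^{(7)}(5)] = −1/1209600 × (3.65591e-08 − 8.21391e-08) = 3.76819e-14.

S_4 ≈ 93.3164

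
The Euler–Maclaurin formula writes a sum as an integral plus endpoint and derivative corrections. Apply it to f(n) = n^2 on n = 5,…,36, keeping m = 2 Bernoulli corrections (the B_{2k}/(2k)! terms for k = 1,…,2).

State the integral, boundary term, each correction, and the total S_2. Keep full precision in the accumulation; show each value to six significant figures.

S_2 ≈ 16176.0

∫_5^36 x^2 dx evaluates to 15510.3.
½[f(5) + f(36)] = ½[25.0000 + 1296.00] = 660.500.
So far: 16170.8.
Correction k=1: B_{2}/2! · (f^{(1)}(36) − f^{(1)}(5)) = 1/12 · (72.0000 − 10.0000) = 5.16667.
After k=1: 16176.0.
Correction k=2: B_{4}/4! · (f^{(3)}(36) − f^{(3)}(5)) = −1/720 · (0.00000 − 0.00000) = 0.00000.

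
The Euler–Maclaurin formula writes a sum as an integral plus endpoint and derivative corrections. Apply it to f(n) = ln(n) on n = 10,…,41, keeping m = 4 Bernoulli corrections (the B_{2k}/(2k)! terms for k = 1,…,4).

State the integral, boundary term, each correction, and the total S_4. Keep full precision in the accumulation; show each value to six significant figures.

The integral term ∫_10^41 ln(x) dx = 98.2306.
½[f(10) + f(41)] = ½[2.30259 + 3.71357] = 3.00808.
So far: 101.239.
Order-1 term: 1/12 · (0.0243902 − 0.100000) = -0.00630081.
After k=1: 101.232.
Order-2 term: −1/720 · (2.90187e-05 − 0.00200000) = 2.73747e-06.
After k=2: 101.232.
Order-3 term: 1/30240 · (2.07153e-07 − 0.000240000) = -7.92966e-09.
After k=3: 101.232.
Order-4 term: −1/1209600 · (3.69697e-09 − 7.20000e-05) = 5.95208e-11.

S_4 ≈ 101.232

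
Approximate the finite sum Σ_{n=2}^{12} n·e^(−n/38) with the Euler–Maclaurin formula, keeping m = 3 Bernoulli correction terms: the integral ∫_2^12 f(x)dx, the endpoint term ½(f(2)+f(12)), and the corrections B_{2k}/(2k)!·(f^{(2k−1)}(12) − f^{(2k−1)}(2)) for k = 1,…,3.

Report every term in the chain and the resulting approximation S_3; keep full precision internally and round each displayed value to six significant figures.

∫_2^12 x·e^(−x/38) dx evaluates to 56.5642.
Boundary: ½(f(2) + f(12)) = ½(1.89746 + 8.75056) = 5.32401.
Running total after boundary: 61.8882.
k=1: B_{2}/(2)! × [f^{(1)}(12) − f^{(1)}(2)] = 1/12 × (0.498935 − 0.898796) = -0.0333218.
After k=1: 61.8549.
k=2: B_{4}/(4)! × [f^{(3)}(12) − f^{(3)}(2)] = −1/720 × (0.00135551 − 0.00193646) = 8.06877e-07.
After k=2: 61.8549.
k=3: B_{6}/(6)! × [f^{(5)}(12) − f^{(5)}(2)] = 1/30240 × (1.63816e-06 − 2.25104e-06) = -2.02670e-11.

S_3 ≈ 61.8549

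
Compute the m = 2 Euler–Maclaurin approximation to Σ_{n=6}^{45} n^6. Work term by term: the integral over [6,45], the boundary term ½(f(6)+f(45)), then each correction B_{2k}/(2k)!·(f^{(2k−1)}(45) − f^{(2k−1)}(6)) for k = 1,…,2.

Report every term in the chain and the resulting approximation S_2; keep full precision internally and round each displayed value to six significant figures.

∫_6^45 x^6 dx evaluates to 5.33813e+10.
Endpoint term: (f(6) + f(45))/2 = (46656.0 + 8.30377e+09)/2 = 4.15191e+09.
Running total after boundary: 5.75332e+10.
Correction k=1: B_{2}/2! · (f^{(1)}(45) − f^{(1)}(6)) = 1/12 · (1.10717e+09 − 46656.0) = 9.22602e+07.
After k=1: 5.76255e+10.
Correction k=2: B_{4}/4! · (f^{(3)}(45) − f^{(3)}(6)) = −1/720 · (1.09350e+07 − 25920.0) = -15151.5.

S_2 ≈ 5.76255e+10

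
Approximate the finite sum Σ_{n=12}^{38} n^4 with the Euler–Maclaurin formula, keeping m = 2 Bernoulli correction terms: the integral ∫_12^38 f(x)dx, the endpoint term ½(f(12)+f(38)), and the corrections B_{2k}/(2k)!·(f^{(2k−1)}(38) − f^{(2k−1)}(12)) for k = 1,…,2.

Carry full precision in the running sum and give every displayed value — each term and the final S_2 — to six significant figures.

S_2 ≈ 1.68679e+07

The integral term ∫_12^38 x^4 dx = 1.57973e+07.
Boundary: ½(f(12) + f(38)) = ½(20736.0 + 2.08514e+06) = 1.05294e+06.
Integral + boundary = 1.68502e+07.
Correction k=1: B_{2}/2! · (f^{(1)}(38) − f^{(1)}(12)) = 1/12 · (219488 − 6912.00) = 17714.7.
Running total after k=1: 1.68679e+07.
Correction k=2: B_{4}/4! · (f^{(3)}(38) − f^{(3)}(12)) = −1/720 · (912.000 − 288.000) = -0.866667.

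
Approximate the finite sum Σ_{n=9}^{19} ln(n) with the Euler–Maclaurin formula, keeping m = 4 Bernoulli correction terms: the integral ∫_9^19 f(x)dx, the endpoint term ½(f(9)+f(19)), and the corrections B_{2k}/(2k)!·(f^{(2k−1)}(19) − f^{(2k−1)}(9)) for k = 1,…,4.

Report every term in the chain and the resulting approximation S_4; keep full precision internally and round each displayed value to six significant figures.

The integral term ∫_9^19 ln(x) dx = 26.1693.
½[f(9) + f(19)] = ½[2.19722 + 2.94444] = 2.57083.
Running total after boundary: 28.7402.
Order-1 term: 1/12 · (0.0526316 − 0.111111) = -0.00487329.
Running total after k=1: 28.7353.
Order-2 term: −1/720 · (0.000291588 − 0.00274348) = 3.40541e-06.
Running total after k=2: 28.7353.
Order-3 term: 1/30240 · (9.69267e-06 − 0.000406442) = -1.31200e-08.
Running total after k=3: 28.7353.
Order-4 term: −1/1209600 · (8.05485e-07 − 0.000150534) = 1.23784e-10.

S_4 ≈ 28.7353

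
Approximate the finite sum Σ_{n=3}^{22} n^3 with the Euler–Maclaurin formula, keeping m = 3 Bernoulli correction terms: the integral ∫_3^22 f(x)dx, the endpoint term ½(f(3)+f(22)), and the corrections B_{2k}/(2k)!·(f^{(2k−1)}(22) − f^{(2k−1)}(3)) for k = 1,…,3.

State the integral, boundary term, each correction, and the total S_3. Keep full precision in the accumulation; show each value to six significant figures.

The integral term ∫_3^22 x^3 dx = 58543.8.
Boundary: ½(f(3) + f(22)) = ½(27.0000 + 10648.0) = 5337.50.
Running total after boundary: 63881.2.
Order-1 term: 1/12 · (1452.00 − 27.0000) = 118.750.
Running total after k=1: 64000.0.
Order-2 term: −1/720 · (6.00000 − 6.00000) = 0.00000.
Running total after k=2: 64000.0.
Order-3 term: 1/30240 · (0.00000 − 0.00000) = 0.00000.

S_3 ≈ 64000.0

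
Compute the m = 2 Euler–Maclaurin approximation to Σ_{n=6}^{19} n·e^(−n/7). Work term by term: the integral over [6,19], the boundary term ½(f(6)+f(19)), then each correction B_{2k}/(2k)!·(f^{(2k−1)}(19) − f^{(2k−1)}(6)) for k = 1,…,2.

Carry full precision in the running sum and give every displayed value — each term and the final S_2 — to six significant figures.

S_2 ≈ 28.4480

The integral term ∫_6^19 x·e^(−x/7) dx = 26.5600.
Endpoint term: (f(6) + f(19))/2 = (2.54624 + 1.25879)/2 = 1.90251.
Integral + boundary = 28.4625.
Order-1 term: 1/12 · (-0.113575 − 0.0606247) = -0.0145167.
Partial sum through k=1: 28.4480.
Order-2 term: −1/720 · (0.000386311 − 0.0185586) = 2.52393e-05.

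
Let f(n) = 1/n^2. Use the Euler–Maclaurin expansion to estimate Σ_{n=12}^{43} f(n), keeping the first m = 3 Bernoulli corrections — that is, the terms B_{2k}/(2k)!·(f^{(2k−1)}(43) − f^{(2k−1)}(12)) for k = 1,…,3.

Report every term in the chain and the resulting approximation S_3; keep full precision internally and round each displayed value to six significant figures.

Integral: ∫_12^43 1/x^2 dx = 0.0600775.
Endpoint term: (f(12) + f(43))/2 = (0.00694444 + 0.000540833)/2 = 0.00374264.
Running total after boundary: 0.0638202.
Correction k=1: B_{2}/2! · (f^{(1)}(43) − f^{(1)}(12)) = 1/12 · (-2.51550e-05 − (-0.00115741)) = 9.43544e-05.
Partial sum through k=1: 0.0639145.
Correction k=2: B_{4}/4! · (f^{(3)}(43) − f^{(3)}(12)) = −1/720 · (-1.63256e-07 − (-9.64506e-05)) = -1.33732e-07.
Partial sum through k=2: 0.0639144.
Correction k=3: B_{6}/6! · (f^{(5)}(43) − f^{(5)}(12)) = 1/30240 · (-2.64883e-09 − (-2.00939e-05)) = 6.64393e-10.

S_3 ≈ 0.0639144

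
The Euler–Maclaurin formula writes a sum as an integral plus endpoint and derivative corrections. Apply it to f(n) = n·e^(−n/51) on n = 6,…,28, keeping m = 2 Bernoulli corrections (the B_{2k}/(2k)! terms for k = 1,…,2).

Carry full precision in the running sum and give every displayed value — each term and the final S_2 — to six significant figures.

S_2 ≈ 268.249

∫_6^28 x·e^(−x/51) dx evaluates to 257.541.
Endpoint term: (f(6) + f(28))/2 = (5.33406 + 16.1704)/2 = 10.7522.
Running total after boundary: 268.293.
Order-1 term: 1/12 · (0.260448 − 0.784420) = -0.0436643.
Running total after k=1: 268.249.
Order-2 term: −1/720 · (0.000544206 − 0.000985175) = 6.12457e-07.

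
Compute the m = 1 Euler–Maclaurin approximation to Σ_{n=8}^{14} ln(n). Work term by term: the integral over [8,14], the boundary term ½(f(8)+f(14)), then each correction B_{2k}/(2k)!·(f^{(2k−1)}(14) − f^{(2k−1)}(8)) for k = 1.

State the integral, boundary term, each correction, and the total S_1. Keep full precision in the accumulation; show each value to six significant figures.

∫_8^14 ln(x) dx evaluates to 14.3113.
Endpoint term: (f(8) + f(14))/2 = (2.07944 + 2.63906)/2 = 2.35925.
Integral + boundary = 16.6705.
Order-1 term: 1/12 · (0.0714286 − 0.125000) = -0.00446429.

S_1 ≈ 16.6661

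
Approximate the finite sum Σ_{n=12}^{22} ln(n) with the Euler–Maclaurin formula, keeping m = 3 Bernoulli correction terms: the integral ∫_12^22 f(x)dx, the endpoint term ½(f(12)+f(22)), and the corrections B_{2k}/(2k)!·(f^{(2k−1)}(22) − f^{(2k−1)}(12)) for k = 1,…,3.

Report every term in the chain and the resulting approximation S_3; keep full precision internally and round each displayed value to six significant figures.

∫_12^22 ln(x) dx evaluates to 28.1841.
Endpoint term: (f(12) + f(22))/2 = (2.48491 + 3.09104)/2 = 2.78797.
Running total after boundary: 30.9720.
Correction k=1: B_{2}/2! · (f^{(1)}(22) − f^{(1)}(12)) = 1/12 · (0.0454545 − 0.0833333) = -0.00315657.
Running total after k=1: 30.9689.
Correction k=2: B_{4}/4! · (f^{(3)}(22) − f^{(3)}(12)) = −1/720 · (0.000187829 − 0.00115741) = 1.34664e-06.
Running total after k=2: 30.9689.
Correction k=3: B_{6}/6! · (f^{(5)}(22) − f^{(5)}(12)) = 1/30240 · (4.65691e-06 − 9.64506e-05) = -3.03551e-09.

S_3 ≈ 30.9689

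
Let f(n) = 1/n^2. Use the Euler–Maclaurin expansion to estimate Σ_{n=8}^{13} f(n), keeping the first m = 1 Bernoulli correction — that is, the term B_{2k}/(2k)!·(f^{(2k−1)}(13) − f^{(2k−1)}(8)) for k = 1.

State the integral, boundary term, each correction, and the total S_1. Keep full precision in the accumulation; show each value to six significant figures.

S_1 ≈ 0.0590977

∫_8^13 1/x^2 dx evaluates to 0.0480769.
Endpoint term: (f(8) + f(13))/2 = (0.0156250 + 0.00591716)/2 = 0.0107711.
Integral + boundary = 0.0588480.
k=1: B_{2}/(2)! × [f^{(1)}(13) − f^{(1)}(8)] = 1/12 × (-0.000910332 − (-0.00390625)) = 0.000249660.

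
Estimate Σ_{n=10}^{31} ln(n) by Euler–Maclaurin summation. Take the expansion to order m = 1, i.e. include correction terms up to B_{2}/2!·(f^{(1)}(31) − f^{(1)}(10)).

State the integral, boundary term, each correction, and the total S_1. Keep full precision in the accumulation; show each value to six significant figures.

S_1 ≈ 65.2904

Integral: ∫_10^31 ln(x) dx = 62.4278.
½[f(10) + f(31)] = ½[2.30259 + 3.43399] = 2.86829.
Integral + boundary = 65.2960.
Correction k=1: B_{2}/2! · (f^{(1)}(31) − f^{(1)}(10)) = 1/12 · (0.0322581 − 0.100000) = -0.00564516.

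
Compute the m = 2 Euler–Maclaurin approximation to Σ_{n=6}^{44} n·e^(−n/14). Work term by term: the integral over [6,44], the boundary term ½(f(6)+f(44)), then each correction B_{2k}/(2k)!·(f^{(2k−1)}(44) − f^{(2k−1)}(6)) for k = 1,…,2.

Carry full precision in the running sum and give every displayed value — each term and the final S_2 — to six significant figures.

S_2 ≈ 150.223

The integral term ∫_6^44 x·e^(−x/14) dx = 147.358.
Boundary: ½(f(6) + f(44)) = ½(3.90863 + 1.89901) = 2.90382.
Running total after boundary: 150.261.
Order-1 term: 1/12 · (-0.0924842 − 0.372251) = -0.0387279.
Partial sum through k=1: 150.223.
Order-2 term: −1/720 · (-3.14572e-05 − 0.00854658) = 1.19139e-05.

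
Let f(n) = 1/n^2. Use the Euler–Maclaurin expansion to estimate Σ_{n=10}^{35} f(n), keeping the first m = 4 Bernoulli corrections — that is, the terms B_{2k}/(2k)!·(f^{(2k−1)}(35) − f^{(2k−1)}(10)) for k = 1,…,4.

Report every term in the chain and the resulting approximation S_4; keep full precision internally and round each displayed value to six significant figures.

The integral term ∫_10^35 1/x^2 dx = 0.0714286.
Endpoint term: (f(10) + f(35))/2 = (0.0100000 + 0.000816327)/2 = 0.00540816.
Integral + boundary = 0.0768367.
Order-1 term: 1/12 · (-4.66472e-05 − (-0.00200000)) = 0.000162779.
Partial sum through k=1: 0.0769995.
Order-2 term: −1/720 · (-4.56952e-07 − (-0.000240000)) = -3.32699e-07.
Partial sum through k=2: 0.0769992.
Order-3 term: 1/30240 · (-1.11907e-08 − (-7.20000e-05)) = 2.38058e-09.
Partial sum through k=3: 0.0769992.
Order-4 term: −1/1209600 · (-5.11574e-10 − (-4.03200e-05)) = -3.33329e-11.

S_4 ≈ 0.0769992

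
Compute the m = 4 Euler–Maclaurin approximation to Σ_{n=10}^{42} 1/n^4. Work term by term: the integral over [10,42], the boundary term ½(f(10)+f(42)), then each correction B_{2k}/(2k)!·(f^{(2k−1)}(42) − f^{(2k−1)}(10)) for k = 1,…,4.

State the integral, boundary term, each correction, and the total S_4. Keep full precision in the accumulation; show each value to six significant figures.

Integral: ∫_10^42 1/x^4 dx = 0.000328834.
Endpoint term: (f(10) + f(42))/2 = (0.000100000 + 3.21368e-07)/2 = 5.01607e-05.
Running total after boundary: 0.000378995.
k=1: B_{2}/(2)! × [f^{(1)}(42) − f^{(1)}(10)] = 1/12 × (-3.06065e-08 − (-4.00000e-05)) = 3.33078e-06.
Partial sum through k=1: 0.000382326.
k=2: B_{4}/(4)! × [f^{(3)}(42) − f^{(3)}(10)] = −1/720 × (-5.20519e-10 − (-1.20000e-05)) = -1.66659e-08.
Partial sum through k=2: 0.000382309.
k=3: B_{6}/(6)! × [f^{(5)}(42) − f^{(5)}(10)] = 1/30240 × (-1.65244e-11 − (-6.72000e-06)) = 2.22222e-10.
Partial sum through k=3: 0.000382309.
k=4: B_{8}/(8)! × [f^{(7)}(42) − f^{(7)}(10)] = −1/1209600 × (-8.43082e-13 − (-6.04800e-06)) = -5.00000e-12.

S_4 ≈ 0.000382309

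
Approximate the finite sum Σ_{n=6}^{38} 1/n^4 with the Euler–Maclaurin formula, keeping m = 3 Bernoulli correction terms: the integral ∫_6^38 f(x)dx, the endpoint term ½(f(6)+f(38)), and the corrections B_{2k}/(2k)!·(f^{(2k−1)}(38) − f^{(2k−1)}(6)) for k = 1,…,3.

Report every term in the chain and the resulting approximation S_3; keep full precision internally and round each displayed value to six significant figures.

∫_6^38 1/x^4 dx evaluates to 0.00153714.
½[f(6) + f(38)] = ½[0.000771605 + 4.79585e-07] = 0.000386042.
Integral + boundary = 0.00192318.
k=1: B_{2}/(2)! × [f^{(1)}(38) − f^{(1)}(6)] = 1/12 × (-5.04826e-08 − (-0.000514403)) = 4.28627e-05.
After k=1: 0.00196604.
k=2: B_{4}/(4)! × [f^{(3)}(38) − f^{(3)}(6)] = −1/720 × (-1.04881e-09 − (-0.000428669)) = -5.95373e-07.
After k=2: 0.00196544.
k=3: B_{6}/(6)! × [f^{(5)}(38) − f^{(5)}(6)] = 1/30240 × (-4.06740e-11 − (-0.000666819)) = 2.20509e-08.

S_3 ≈ 0.00196547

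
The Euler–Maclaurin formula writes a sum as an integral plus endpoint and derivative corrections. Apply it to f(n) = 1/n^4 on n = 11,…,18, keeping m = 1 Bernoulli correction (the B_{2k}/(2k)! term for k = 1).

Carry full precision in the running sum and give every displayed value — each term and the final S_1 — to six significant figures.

S_1 ≈ 0.000234089

Integral: ∫_11^18 1/x^4 dx = 0.000193282.
Boundary: ½(f(11) + f(18)) = ½(6.83013e-05 + 9.52599e-06) = 3.89137e-05.
Integral + boundary = 0.000232196.
Order-1 term: 1/12 · (-2.11689e-06 − (-2.48369e-05)) = 1.89333e-06.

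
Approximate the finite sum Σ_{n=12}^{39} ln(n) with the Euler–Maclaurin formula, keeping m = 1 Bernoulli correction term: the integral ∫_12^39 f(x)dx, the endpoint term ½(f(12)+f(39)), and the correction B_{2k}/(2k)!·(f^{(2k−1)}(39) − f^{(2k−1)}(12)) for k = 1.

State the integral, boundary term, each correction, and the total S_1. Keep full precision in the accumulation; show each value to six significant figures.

∫_12^39 ln(x) dx evaluates to 86.0600.
Endpoint term: (f(12) + f(39))/2 = (2.48491 + 3.66356)/2 = 3.07423.
Running total after boundary: 89.1343.
k=1: B_{2}/(2)! × [f^{(1)}(39) − f^{(1)}(12)] = 1/12 × (0.0256410 − 0.0833333) = -0.00480769.

S_1 ≈ 89.1295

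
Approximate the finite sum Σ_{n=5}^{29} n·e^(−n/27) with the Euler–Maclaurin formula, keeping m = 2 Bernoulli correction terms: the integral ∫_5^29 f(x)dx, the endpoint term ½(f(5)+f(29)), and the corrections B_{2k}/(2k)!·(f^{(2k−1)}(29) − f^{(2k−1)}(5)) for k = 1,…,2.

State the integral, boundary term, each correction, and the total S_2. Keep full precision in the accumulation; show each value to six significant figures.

The integral term ∫_5^29 x·e^(−x/27) dx = 201.421.
Endpoint term: (f(5) + f(29))/2 = (4.15475 + 9.90680)/2 = 7.03078.
So far: 208.452.
k=1: B_{2}/(2)! × [f^{(1)}(29) − f^{(1)}(5)] = 1/12 × (-0.0253047 − 0.677071) = -0.0585313.
Running total after k=1: 208.393.
k=2: B_{4}/(4)! × [f^{(3)}(29) − f^{(3)}(5)] = −1/720 × (0.000902501 − 0.00320847) = 3.20273e-06.

S_2 ≈ 208.393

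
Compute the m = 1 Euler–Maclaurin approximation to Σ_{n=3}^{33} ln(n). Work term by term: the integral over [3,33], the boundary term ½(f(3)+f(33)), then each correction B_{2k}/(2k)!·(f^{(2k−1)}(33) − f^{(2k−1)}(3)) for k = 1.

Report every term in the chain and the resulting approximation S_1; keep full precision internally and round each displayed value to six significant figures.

S_1 ≈ 84.3612

∫_3^33 ln(x) dx evaluates to 82.0889.
½[f(3) + f(33)] = ½[1.09861 + 3.49651] = 2.29756.
Integral + boundary = 84.3865.
Correction k=1: B_{2}/2! · (f^{(1)}(33) − f^{(1)}(3)) = 1/12 · (0.0303030 − 0.333333) = -0.0252525.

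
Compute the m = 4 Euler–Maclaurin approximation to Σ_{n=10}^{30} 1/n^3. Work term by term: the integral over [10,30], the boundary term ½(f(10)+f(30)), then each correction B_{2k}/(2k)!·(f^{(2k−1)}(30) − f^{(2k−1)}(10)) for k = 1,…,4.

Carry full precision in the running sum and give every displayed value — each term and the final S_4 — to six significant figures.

S_4 ≈ 0.00498757

The integral term ∫_10^30 1/x^3 dx = 0.00444444.
Endpoint term: (f(10) + f(30))/2 = (0.00100000 + 3.70370e-05)/2 = 0.000518519.
So far: 0.00496296.
k=1: B_{2}/(2)! × [f^{(1)}(30) − f^{(1)}(10)] = 1/12 × (-3.70370e-06 − (-0.000300000)) = 2.46914e-05.
Partial sum through k=1: 0.00498765.
k=2: B_{4}/(4)! × [f^{(3)}(30) − f^{(3)}(10)] = −1/720 × (-8.23045e-08 − (-6.00000e-05)) = -8.32190e-08.
Partial sum through k=2: 0.00498757.
k=3: B_{6}/(6)! × [f^{(5)}(30) − f^{(5)}(10)] = 1/30240 × (-3.84088e-09 − (-2.52000e-05)) = 8.33206e-10.
Partial sum through k=3: 0.00498757.
k=4: B_{8}/(8)! × [f^{(7)}(30) − f^{(7)}(10)] = −1/1209600 × (-3.07270e-10 − (-1.81440e-05)) = -1.49997e-11.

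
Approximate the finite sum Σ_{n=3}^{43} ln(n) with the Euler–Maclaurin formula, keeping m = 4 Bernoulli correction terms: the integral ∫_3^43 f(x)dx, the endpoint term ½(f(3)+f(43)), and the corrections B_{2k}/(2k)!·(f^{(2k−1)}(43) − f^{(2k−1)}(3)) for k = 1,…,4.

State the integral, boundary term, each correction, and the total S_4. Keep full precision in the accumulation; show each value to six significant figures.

S_4 ≈ 120.840

The integral term ∫_3^43 ln(x) dx = 118.436.
½[f(3) + f(43)] = ½[1.09861 + 3.76120] = 2.42991.
So far: 120.866.
Order-1 term: 1/12 · (0.0232558 − 0.333333) = -0.0258398.
Running total after k=1: 120.840.
Order-2 term: −1/720 · (2.51550e-05 − 0.0740741) = 0.000102846.
Running total after k=2: 120.840.
Order-3 term: 1/30240 · (1.63256e-07 − 0.0987654) = -3.26605e-06.
Running total after k=3: 120.840.
Order-4 term: −1/1209600 · (2.64883e-09 − 0.329218) = 2.72171e-07.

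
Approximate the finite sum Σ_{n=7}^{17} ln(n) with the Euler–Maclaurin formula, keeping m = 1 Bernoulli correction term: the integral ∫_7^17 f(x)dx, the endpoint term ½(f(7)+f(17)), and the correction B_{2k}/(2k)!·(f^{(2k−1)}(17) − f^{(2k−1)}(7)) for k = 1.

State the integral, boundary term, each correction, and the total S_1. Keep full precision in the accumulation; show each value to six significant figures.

∫_7^17 ln(x) dx evaluates to 24.5433.
Endpoint term: (f(7) + f(17))/2 = (1.94591 + 2.83321)/2 = 2.38956.
So far: 26.9328.
k=1: B_{2}/(2)! × [f^{(1)}(17) − f^{(1)}(7)] = 1/12 × (0.0588235 − 0.142857) = -0.00700280.

S_1 ≈ 26.9258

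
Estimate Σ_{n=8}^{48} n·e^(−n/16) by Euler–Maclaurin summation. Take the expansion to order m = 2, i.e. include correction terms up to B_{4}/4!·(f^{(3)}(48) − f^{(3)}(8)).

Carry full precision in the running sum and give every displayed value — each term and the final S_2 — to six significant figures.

The integral term ∫_8^48 x·e^(−x/16) dx = 181.926.
Boundary: ½(f(8) + f(48)) = ½(4.85225 + 2.38978) = 3.62101.
So far: 185.547.
k=1: B_{2}/(2)! × [f^{(1)}(48) − f^{(1)}(8)] = 1/12 × (-0.0995741 − 0.303265) = -0.0335700.
After k=1: 185.513.
k=2: B_{4}/(4)! × [f^{(3)}(48) − f^{(3)}(8)] = −1/720 × (0.00000 − 0.00592315) = 8.22660e-06.

S_2 ≈ 185.513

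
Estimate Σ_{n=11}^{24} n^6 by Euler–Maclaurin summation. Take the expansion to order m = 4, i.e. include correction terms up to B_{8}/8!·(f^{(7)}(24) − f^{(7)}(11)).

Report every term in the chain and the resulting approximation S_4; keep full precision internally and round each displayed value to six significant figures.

The integral term ∫_11^24 x^6 dx = 6.52426e+08.
Endpoint term: (f(11) + f(24))/2 = (1.77156e+06 + 1.91103e+08)/2 = 9.64373e+07.
Integral + boundary = 7.48864e+08.
Correction k=1: B_{2}/2! · (f^{(1)}(24) − f^{(1)}(11)) = 1/12 · (4.77757e+07 − 966306) = 3.90079e+06.
Partial sum through k=1: 7.52764e+08.
Correction k=2: B_{4}/4! · (f^{(3)}(24) − f^{(3)}(11)) = −1/720 · (1.65888e+06 − 159720) = -2082.17.
Partial sum through k=2: 7.52762e+08.
Correction k=3: B_{6}/6! · (f^{(5)}(24) − f^{(5)}(11)) = 1/30240 · (17280.0 − 7920.00) = 0.309524.
Partial sum through k=3: 7.52762e+08.
Correction k=4: B_{8}/8! · (f^{(7)}(24) − f^{(7)}(11)) = −1/1209600 · (0.00000 − 0.00000) = 0.00000.

S_4 ≈ 7.52762e+08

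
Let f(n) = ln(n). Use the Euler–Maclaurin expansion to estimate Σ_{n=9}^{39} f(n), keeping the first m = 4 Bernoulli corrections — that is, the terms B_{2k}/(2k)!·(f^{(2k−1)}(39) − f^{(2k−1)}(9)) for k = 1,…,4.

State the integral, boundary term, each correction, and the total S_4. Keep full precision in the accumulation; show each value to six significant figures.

∫_9^39 ln(x) dx evaluates to 93.1039.
Boundary: ½(f(9) + f(39)) = ½(2.19722 + 3.66356) = 2.93039.
Running total after boundary: 96.0343.
Order-1 term: 1/12 · (0.0256410 − 0.111111) = -0.00712251.
Running total after k=1: 96.0272.
Order-2 term: −1/720 · (3.37160e-05 − 0.00274348) = 3.76357e-06.
Running total after k=2: 96.0272.
Order-3 term: 1/30240 · (2.66004e-07 − 0.000406442) = -1.34317e-08.
Running total after k=3: 96.0272.
Order-4 term: −1/1209600 · (5.24663e-09 − 0.000150534) = 1.24445e-10.

S_4 ≈ 96.0272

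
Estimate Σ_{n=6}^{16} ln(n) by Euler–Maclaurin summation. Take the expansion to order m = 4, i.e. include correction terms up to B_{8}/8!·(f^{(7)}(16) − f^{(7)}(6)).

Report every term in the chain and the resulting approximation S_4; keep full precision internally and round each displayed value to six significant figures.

S_4 ≈ 25.8844

∫_6^16 ln(x) dx evaluates to 23.6109.
½[f(6) + f(16)] = ½[1.79176 + 2.77259] = 2.28217.
Integral + boundary = 25.8930.
Correction k=1: B_{2}/2! · (f^{(1)}(16) − f^{(1)}(6)) = 1/12 · (0.0625000 − 0.166667) = -0.00868056.
After k=1: 25.8844.
Correction k=2: B_{4}/4! · (f^{(3)}(16) − f^{(3)}(6)) = −1/720 · (0.000488281 − 0.00925926) = 1.21819e-05.
After k=2: 25.8844.
Correction k=3: B_{6}/6! · (f^{(5)}(16) − f^{(5)}(6)) = 1/30240 · (2.28882e-05 − 0.00308642) = -1.01307e-07.
After k=3: 25.8844.
Correction k=4: B_{8}/8! · (f^{(7)}(16) − f^{(7)}(6)) = −1/1209600 · (2.68221e-06 − 0.00257202) = 2.12412e-09.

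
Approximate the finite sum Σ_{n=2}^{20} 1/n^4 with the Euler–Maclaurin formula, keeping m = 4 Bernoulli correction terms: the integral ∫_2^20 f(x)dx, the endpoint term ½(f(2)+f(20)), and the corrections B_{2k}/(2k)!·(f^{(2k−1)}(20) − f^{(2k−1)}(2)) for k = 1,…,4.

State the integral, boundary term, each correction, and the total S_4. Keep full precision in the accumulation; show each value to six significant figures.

The integral term ∫_2^20 1/x^4 dx = 0.0416250.
Endpoint term: (f(2) + f(20))/2 = (0.0625000 + 6.25000e-06)/2 = 0.0312531.
Integral + boundary = 0.0728781.
Order-1 term: 1/12 · (-1.25000e-06 − (-0.125000)) = 0.0104166.
After k=1: 0.0832947.
Order-2 term: −1/720 · (-9.37500e-08 − (-0.937500)) = -0.00130208.
After k=2: 0.0819926.
Order-3 term: 1/30240 · (-1.31250e-08 − (-13.1250)) = 0.000434028.
After k=3: 0.0824266.
Order-4 term: −1/1209600 · (-2.95313e-09 − (-295.312)) = -0.000244141.

S_4 ≈ 0.0821825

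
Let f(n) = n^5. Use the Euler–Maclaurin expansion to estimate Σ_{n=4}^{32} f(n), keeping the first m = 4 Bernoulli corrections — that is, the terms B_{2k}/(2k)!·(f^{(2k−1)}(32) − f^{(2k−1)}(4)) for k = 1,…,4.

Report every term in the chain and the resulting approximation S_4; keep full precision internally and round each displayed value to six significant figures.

The integral term ∫_4^32 x^5 dx = 1.78956e+08.
Endpoint term: (f(4) + f(32))/2 = (1024.00 + 3.35544e+07)/2 = 1.67777e+07.
Integral + boundary = 1.95734e+08.
Order-1 term: 1/12 · (5.24288e+06 − 1280.00) = 436800.
After k=1: 1.96171e+08.
Order-2 term: −1/720 · (61440.0 − 960.000) = -84.0000.
After k=2: 1.96171e+08.
Order-3 term: 1/30240 · (120.000 − 120.000) = 0.00000.
After k=3: 1.96171e+08.
Order-4 term: −1/1209600 · (0.00000 − 0.00000) = 0.00000.

S_4 ≈ 1.96171e+08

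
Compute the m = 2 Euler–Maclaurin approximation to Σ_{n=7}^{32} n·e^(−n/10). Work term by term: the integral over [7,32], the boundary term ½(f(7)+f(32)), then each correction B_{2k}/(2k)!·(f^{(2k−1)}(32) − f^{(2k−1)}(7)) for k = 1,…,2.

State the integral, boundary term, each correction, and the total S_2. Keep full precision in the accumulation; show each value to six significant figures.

S_2 ≈ 69.6697

Integral: ∫_7^32 x·e^(−x/10) dx = 67.2994.
Endpoint term: (f(7) + f(32))/2 = (3.47610 + 1.30439)/2 = 2.39024.
Integral + boundary = 69.6896.
Correction k=1: B_{2}/2! · (f^{(1)}(32) − f^{(1)}(7)) = 1/12 · (-0.0896768 − 0.148976) = -0.0198877.
Running total after k=1: 69.6697.
Correction k=2: B_{4}/4! · (f^{(3)}(32) − f^{(3)}(7)) = −1/720 · (-8.15244e-05 − 0.0114215) = 1.59764e-05.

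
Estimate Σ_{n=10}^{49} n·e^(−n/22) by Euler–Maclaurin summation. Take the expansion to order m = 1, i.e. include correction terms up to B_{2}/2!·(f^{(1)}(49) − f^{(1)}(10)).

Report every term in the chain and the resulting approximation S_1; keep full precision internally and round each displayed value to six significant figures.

∫_10^49 x·e^(−x/22) dx evaluates to 278.436.
½[f(10) + f(49)] = ½[6.34736 + 5.28328] = 5.81532.
Integral + boundary = 284.252.
Order-1 term: 1/12 · (-0.132327 − 0.346220) = -0.0398789.

S_1 ≈ 284.212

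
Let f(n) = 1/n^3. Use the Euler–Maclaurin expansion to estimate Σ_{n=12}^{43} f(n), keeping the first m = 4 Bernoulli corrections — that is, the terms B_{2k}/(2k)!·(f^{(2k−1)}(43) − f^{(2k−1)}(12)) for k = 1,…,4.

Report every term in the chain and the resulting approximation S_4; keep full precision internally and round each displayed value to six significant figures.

S_4 ≈ 0.00350940

∫_12^43 1/x^3 dx evaluates to 0.00320181.
½[f(12) + f(43)] = ½[0.000578704 + 1.25775e-05] = 0.000295641.
So far: 0.00349745.
Order-1 term: 1/12 · (-8.77501e-07 − (-0.000144676)) = 1.19832e-05.
After k=1: 0.00350943.
Order-2 term: −1/720 · (-9.49162e-09 − (-2.00939e-05)) = -2.78950e-08.
After k=2: 0.00350940.
Order-3 term: 1/30240 · (-2.15602e-10 − (-5.86071e-06)) = 1.93800e-10.
After k=3: 0.00350940.
Order-4 term: −1/1209600 · (-8.39554e-12 − (-2.93036e-06)) = -2.42258e-12.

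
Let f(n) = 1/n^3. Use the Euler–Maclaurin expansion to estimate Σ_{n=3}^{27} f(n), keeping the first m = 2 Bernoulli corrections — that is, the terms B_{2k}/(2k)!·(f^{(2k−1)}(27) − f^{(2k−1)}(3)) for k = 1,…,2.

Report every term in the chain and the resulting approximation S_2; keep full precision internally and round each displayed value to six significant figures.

The integral term ∫_3^27 1/x^3 dx = 0.0548697.
½[f(3) + f(27)] = ½[0.0370370 + 5.08053e-05] = 0.0185439.
So far: 0.0734136.
k=1: B_{2}/(2)! × [f^{(1)}(27) − f^{(1)}(3)] = 1/12 × (-5.64503e-06 − (-0.0370370)) = 0.00308595.
After k=1: 0.0764996.
k=2: B_{4}/(4)! × [f^{(3)}(27) − f^{(3)}(3)] = −1/720 × (-1.54870e-07 − (-0.0823045)) = -0.000114312.

S_2 ≈ 0.0763852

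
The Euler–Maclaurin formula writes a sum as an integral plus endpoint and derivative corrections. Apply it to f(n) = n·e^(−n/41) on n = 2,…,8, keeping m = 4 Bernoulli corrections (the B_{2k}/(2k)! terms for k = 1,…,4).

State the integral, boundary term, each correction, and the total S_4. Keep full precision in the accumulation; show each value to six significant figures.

S_4 ≈ 30.4136

The integral term ∫_2^8 x·e^(−x/41) dx = 26.1906.
Endpoint term: (f(2) + f(8))/2 = (1.90478 + 6.58187)/2 = 4.24333.
So far: 30.4339.
Order-1 term: 1/12 · (0.662201 − 0.905932) = -0.0203109.
Partial sum through k=1: 30.4136.
Order-2 term: −1/720 · (0.00137280 − 0.00167205) = 4.15628e-07.
Partial sum through k=2: 30.4136.
Order-3 term: 1/30240 · (1.39896e-06 − 1.66875e-06) = -8.92154e-12.
Partial sum through k=3: 30.4136.
Order-4 term: −1/1209600 · (1.17863e-09 − 1.39371e-09) = 1.77813e-16.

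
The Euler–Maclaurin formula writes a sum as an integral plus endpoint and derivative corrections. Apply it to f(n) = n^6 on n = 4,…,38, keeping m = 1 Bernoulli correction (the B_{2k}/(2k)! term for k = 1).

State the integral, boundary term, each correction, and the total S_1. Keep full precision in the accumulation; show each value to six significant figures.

S_1 ≈ 1.78902e+10

∫_4^38 x^6 dx evaluates to 1.63451e+10.
Endpoint term: (f(4) + f(38))/2 = (4096.00 + 3.01094e+09)/2 = 1.50547e+09.
So far: 1.78506e+10.
Order-1 term: 1/12 · (4.75411e+08 − 6144.00) = 3.96171e+07.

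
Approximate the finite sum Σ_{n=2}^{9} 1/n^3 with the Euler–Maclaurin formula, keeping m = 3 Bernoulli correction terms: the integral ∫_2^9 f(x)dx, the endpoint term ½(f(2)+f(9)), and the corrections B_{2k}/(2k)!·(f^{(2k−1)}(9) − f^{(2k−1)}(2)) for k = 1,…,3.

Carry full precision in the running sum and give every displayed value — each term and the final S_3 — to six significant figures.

The integral term ∫_2^9 1/x^3 dx = 0.118827.
Boundary: ½(f(2) + f(9)) = ½(0.125000 + 0.00137174) = 0.0631859.
So far: 0.182013.
k=1: B_{2}/(2)! × [f^{(1)}(9) − f^{(1)}(2)] = 1/12 × (-0.000457247 − (-0.187500)) = 0.0155869.
After k=1: 0.197600.
k=2: B_{4}/(4)! × [f^{(3)}(9) − f^{(3)}(2)] = −1/720 × (-0.000112901 − (-0.937500)) = -0.00130193.
After k=2: 0.196298.
k=3: B_{6}/(6)! × [f^{(5)}(9) − f^{(5)}(2)] = 1/30240 × (-5.85410e-05 − (-9.84375)) = 0.000325519.

S_3 ≈ 0.196624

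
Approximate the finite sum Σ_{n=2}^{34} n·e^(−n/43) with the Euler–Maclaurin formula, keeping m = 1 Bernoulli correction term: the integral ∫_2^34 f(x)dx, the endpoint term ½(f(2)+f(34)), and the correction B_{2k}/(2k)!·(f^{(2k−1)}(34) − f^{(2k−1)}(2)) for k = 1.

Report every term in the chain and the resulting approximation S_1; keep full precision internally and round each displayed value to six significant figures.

S_1 ≈ 354.025

∫_2^34 x·e^(−x/43) dx evaluates to 345.429.
Endpoint term: (f(2) + f(34))/2 = (1.90911 + 15.4200)/2 = 8.66453.
Running total after boundary: 354.093.
Order-1 term: 1/12 · (0.0949245 − 0.910156) = -0.0679359.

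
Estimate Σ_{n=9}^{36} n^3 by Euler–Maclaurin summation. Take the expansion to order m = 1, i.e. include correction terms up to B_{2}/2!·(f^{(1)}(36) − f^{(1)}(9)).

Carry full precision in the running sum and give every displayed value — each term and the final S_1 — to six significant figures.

S_1 ≈ 442260

Integral: ∫_9^36 x^3 dx = 418264.
Boundary: ½(f(9) + f(36)) = ½(729.000 + 46656.0) = 23692.5.
Running total after boundary: 441956.
Order-1 term: 1/12 · (3888.00 − 243.000) = 303.750.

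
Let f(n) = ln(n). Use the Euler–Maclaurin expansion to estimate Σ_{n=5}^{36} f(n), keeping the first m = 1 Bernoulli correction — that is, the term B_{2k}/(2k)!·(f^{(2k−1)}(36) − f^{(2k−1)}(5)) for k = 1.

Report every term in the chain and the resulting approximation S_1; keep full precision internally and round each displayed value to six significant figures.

S_1 ≈ 92.5416

Integral: ∫_5^36 ln(x) dx = 89.9595.
Endpoint term: (f(5) + f(36))/2 = (1.60944 + 3.58352)/2 = 2.59648.
Integral + boundary = 92.5560.
k=1: B_{2}/(2)! × [f^{(1)}(36) − f^{(1)}(5)] = 1/12 × (0.0277778 − 0.200000) = -0.0143519.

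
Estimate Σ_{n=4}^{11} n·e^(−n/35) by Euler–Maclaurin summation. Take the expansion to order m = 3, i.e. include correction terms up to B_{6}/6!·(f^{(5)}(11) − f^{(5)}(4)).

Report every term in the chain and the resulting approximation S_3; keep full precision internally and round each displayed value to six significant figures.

S_3 ≈ 47.5611

The integral term ∫_4^11 x·e^(−x/35) dx = 41.7845.
Boundary: ½(f(4) + f(11)) = ½(3.56801 + 8.03341) = 5.80071.
Running total after boundary: 47.5852.
Correction k=1: B_{2}/2! · (f^{(1)}(11) − f^{(1)}(4)) = 1/12 · (0.500784 − 0.790060) = -0.0241063.
Running total after k=1: 47.5611.
Correction k=2: B_{4}/4! · (f^{(3)}(11) − f^{(3)}(4)) = −1/720 · (0.00160115 − 0.00210128) = 6.94627e-07.
Running total after k=2: 47.5611.
Correction k=3: B_{6}/6! · (f^{(5)}(11) − f^{(5)}(4)) = 1/30240 · (2.28040e-06 − 2.90417e-06) = -2.06274e-11.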